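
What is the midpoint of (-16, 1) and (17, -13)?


Midpoint = ((-16+17)/2, (1+-13)/2) = (0.5, -6)

(0.5, -6)


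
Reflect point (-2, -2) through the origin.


Reflection through origin: (x, y) -> (-x, -y)
(-2, -2) -> (2, 2)

(2, 2)


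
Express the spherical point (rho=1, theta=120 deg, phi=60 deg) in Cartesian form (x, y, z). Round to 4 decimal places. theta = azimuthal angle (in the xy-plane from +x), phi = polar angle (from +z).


x = 1 * sin(60) * cos(120) = -0.433
y = 1 * sin(60) * sin(120) = 0.75
z = 1 * cos(60) = 0.5

(-0.433, 0.75, 0.5)


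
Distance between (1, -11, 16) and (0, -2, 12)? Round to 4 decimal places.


d = sqrt((0-1)^2 + (-2--11)^2 + (12-16)^2) = 9.8995

9.8995


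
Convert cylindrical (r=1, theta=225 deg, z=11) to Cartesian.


x = 1 * cos(225) = -0.7071
y = 1 * sin(225) = -0.7071
z = 11

(-0.7071, -0.7071, 11)


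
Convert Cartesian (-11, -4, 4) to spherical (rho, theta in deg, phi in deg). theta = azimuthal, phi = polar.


rho = sqrt((-11)^2 + (-4)^2 + 4^2) = 12.3693
theta = atan2(-4, -11) = 199.9831 deg
phi = acos(4/12.3693) = 71.1325 deg

rho = 12.3693, theta = 199.9831 deg, phi = 71.1325 deg


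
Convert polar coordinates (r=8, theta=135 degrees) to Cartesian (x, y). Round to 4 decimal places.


x = 8 * cos(135) = -5.6569
y = 8 * sin(135) = 5.6569

(-5.6569, 5.6569)


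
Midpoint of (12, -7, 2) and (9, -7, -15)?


Midpoint = ((12+9)/2, (-7+-7)/2, (2+-15)/2) = (10.5, -7, -6.5)

(10.5, -7, -6.5)


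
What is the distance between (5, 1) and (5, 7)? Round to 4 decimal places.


d = sqrt((5-5)^2 + (7-1)^2) = 6

6


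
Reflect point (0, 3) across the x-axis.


Reflection across x-axis: (x, y) -> (x, -y)
(0, 3) -> (0, -3)

(0, -3)


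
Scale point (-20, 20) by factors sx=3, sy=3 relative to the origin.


Scaling: (x*sx, y*sy) = (-20*3, 20*3) = (-60, 60)

(-60, 60)


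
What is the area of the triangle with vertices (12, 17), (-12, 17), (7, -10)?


Area = |x1(y2-y3) + x2(y3-y1) + x3(y1-y2)| / 2
= |12*(17--10) + -12*(-10-17) + 7*(17-17)| / 2
= 324

324


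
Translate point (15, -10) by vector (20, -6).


Translation: (x+dx, y+dy) = (15+20, -10+-6) = (35, -16)

(35, -16)


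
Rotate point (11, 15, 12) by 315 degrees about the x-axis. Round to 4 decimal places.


x' = 11
y' = 15*cos(315) - 12*sin(315) = 19.0919
z' = 15*sin(315) + 12*cos(315) = -2.1213

(11, 19.0919, -2.1213)


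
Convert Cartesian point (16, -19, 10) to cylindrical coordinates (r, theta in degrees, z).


r = sqrt(16^2 + (-19)^2) = 24.8395
theta = atan2(-19, 16) = 310.1009 deg
z = 10

r = 24.8395, theta = 310.1009 deg, z = 10


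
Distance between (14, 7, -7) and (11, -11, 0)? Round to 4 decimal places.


d = sqrt((11-14)^2 + (-11-7)^2 + (0--7)^2) = 19.5448

19.5448


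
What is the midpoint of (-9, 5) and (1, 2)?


Midpoint = ((-9+1)/2, (5+2)/2) = (-4, 3.5)

(-4, 3.5)


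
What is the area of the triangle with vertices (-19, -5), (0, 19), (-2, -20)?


Area = |x1(y2-y3) + x2(y3-y1) + x3(y1-y2)| / 2
= |-19*(19--20) + 0*(-20--5) + -2*(-5-19)| / 2
= 346.5

346.5


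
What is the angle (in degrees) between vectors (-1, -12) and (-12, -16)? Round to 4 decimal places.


dot = -1*-12 + -12*-16 = 204
|u| = 12.0416, |v| = 20
cos(angle) = 0.8471
angle = 32.1063 degrees

32.1063 degrees


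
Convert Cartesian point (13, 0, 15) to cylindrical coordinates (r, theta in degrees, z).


r = sqrt(13^2 + 0^2) = 13
theta = atan2(0, 13) = 0 deg
z = 15

r = 13, theta = 0 deg, z = 15


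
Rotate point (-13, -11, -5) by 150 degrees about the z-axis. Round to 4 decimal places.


x' = -13*cos(150) - -11*sin(150) = 16.7583
y' = -13*sin(150) + -11*cos(150) = 3.0263
z' = -5

(16.7583, 3.0263, -5)


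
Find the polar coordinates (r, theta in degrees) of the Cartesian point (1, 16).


r = sqrt(1^2 + 16^2) = 16.0312
theta = atan2(16, 1) = 86.4237 degrees

r = 16.0312, theta = 86.4237 degrees


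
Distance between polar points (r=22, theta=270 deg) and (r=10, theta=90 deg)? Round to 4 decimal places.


d = sqrt(r1^2 + r2^2 - 2*r1*r2*cos(t2-t1))
d = sqrt(22^2 + 10^2 - 2*22*10*cos(90-270)) = 32

32


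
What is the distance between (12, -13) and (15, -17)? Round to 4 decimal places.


d = sqrt((15-12)^2 + (-17--13)^2) = 5

5


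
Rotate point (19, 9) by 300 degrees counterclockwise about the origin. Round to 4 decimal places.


x' = 19*cos(300) - 9*sin(300) = 17.2942
y' = 19*sin(300) + 9*cos(300) = -11.9545

(17.2942, -11.9545)


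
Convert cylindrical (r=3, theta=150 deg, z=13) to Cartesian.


x = 3 * cos(150) = -2.5981
y = 3 * sin(150) = 1.5
z = 13

(-2.5981, 1.5, 13)


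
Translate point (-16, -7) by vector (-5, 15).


Translation: (x+dx, y+dy) = (-16+-5, -7+15) = (-21, 8)

(-21, 8)


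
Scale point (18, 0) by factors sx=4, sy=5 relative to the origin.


Scaling: (x*sx, y*sy) = (18*4, 0*5) = (72, 0)

(72, 0)


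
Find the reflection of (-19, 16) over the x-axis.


Reflection across x-axis: (x, y) -> (x, -y)
(-19, 16) -> (-19, -16)

(-19, -16)


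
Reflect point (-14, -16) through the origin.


Reflection through origin: (x, y) -> (-x, -y)
(-14, -16) -> (14, 16)

(14, 16)


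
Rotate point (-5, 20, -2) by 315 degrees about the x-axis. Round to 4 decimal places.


x' = -5
y' = 20*cos(315) - -2*sin(315) = 12.7279
z' = 20*sin(315) + -2*cos(315) = -15.5563

(-5, 12.7279, -15.5563)


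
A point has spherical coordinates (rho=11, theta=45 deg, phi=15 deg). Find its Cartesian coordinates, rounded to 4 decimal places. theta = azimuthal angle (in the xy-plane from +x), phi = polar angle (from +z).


x = 11 * sin(15) * cos(45) = 2.0131
y = 11 * sin(15) * sin(45) = 2.0131
z = 11 * cos(15) = 10.6252

(2.0131, 2.0131, 10.6252)


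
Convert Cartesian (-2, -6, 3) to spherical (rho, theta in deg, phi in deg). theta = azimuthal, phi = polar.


rho = sqrt((-2)^2 + (-6)^2 + 3^2) = 7
theta = atan2(-6, -2) = 251.5651 deg
phi = acos(3/7) = 64.6231 deg

rho = 7, theta = 251.5651 deg, phi = 64.6231 deg


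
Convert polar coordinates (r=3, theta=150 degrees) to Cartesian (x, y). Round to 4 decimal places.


x = 3 * cos(150) = -2.5981
y = 3 * sin(150) = 1.5

(-2.5981, 1.5)


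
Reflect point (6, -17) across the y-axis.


Reflection across y-axis: (x, y) -> (-x, y)
(6, -17) -> (-6, -17)

(-6, -17)


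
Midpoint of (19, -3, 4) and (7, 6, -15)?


Midpoint = ((19+7)/2, (-3+6)/2, (4+-15)/2) = (13, 1.5, -5.5)

(13, 1.5, -5.5)


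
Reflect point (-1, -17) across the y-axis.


Reflection across y-axis: (x, y) -> (-x, y)
(-1, -17) -> (1, -17)

(1, -17)


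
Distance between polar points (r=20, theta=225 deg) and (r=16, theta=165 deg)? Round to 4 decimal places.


d = sqrt(r1^2 + r2^2 - 2*r1*r2*cos(t2-t1))
d = sqrt(20^2 + 16^2 - 2*20*16*cos(165-225)) = 18.3303

18.3303


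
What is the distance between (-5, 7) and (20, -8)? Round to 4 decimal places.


d = sqrt((20--5)^2 + (-8-7)^2) = 29.1548

29.1548


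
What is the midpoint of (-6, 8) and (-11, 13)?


Midpoint = ((-6+-11)/2, (8+13)/2) = (-8.5, 10.5)

(-8.5, 10.5)


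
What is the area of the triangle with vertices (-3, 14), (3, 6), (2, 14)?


Area = |x1(y2-y3) + x2(y3-y1) + x3(y1-y2)| / 2
= |-3*(6-14) + 3*(14-14) + 2*(14-6)| / 2
= 20

20


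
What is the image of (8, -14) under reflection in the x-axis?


Reflection across x-axis: (x, y) -> (x, -y)
(8, -14) -> (8, 14)

(8, 14)


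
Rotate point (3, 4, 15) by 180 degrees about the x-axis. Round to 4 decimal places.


x' = 3
y' = 4*cos(180) - 15*sin(180) = -4
z' = 4*sin(180) + 15*cos(180) = -15

(3, -4, -15)


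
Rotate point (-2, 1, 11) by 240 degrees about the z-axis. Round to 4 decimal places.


x' = -2*cos(240) - 1*sin(240) = 1.866
y' = -2*sin(240) + 1*cos(240) = 1.2321
z' = 11

(1.866, 1.2321, 11)


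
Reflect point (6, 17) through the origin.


Reflection through origin: (x, y) -> (-x, -y)
(6, 17) -> (-6, -17)

(-6, -17)


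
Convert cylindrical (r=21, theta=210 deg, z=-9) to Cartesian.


x = 21 * cos(210) = -18.1865
y = 21 * sin(210) = -10.5
z = -9

(-18.1865, -10.5, -9)


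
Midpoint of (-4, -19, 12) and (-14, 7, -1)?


Midpoint = ((-4+-14)/2, (-19+7)/2, (12+-1)/2) = (-9, -6, 5.5)

(-9, -6, 5.5)


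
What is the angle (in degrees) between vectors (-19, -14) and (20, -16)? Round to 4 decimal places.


dot = -19*20 + -14*-16 = -156
|u| = 23.6008, |v| = 25.6125
cos(angle) = -0.2581
angle = 104.9558 degrees

104.9558 degrees


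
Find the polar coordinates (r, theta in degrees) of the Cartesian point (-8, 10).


r = sqrt((-8)^2 + 10^2) = 12.8062
theta = atan2(10, -8) = 128.6598 degrees

r = 12.8062, theta = 128.6598 degrees


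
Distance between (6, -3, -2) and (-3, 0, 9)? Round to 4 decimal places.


d = sqrt((-3-6)^2 + (0--3)^2 + (9--2)^2) = 14.5258

14.5258


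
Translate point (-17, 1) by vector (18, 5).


Translation: (x+dx, y+dy) = (-17+18, 1+5) = (1, 6)

(1, 6)


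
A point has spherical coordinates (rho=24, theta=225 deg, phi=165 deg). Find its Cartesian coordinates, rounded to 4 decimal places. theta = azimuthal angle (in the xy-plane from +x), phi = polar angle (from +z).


x = 24 * sin(165) * cos(225) = -4.3923
y = 24 * sin(165) * sin(225) = -4.3923
z = 24 * cos(165) = -23.1822

(-4.3923, -4.3923, -23.1822)


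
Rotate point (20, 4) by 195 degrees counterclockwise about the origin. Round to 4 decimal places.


x' = 20*cos(195) - 4*sin(195) = -18.2832
y' = 20*sin(195) + 4*cos(195) = -9.0401

(-18.2832, -9.0401)


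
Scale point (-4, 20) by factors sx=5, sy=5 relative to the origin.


Scaling: (x*sx, y*sy) = (-4*5, 20*5) = (-20, 100)

(-20, 100)


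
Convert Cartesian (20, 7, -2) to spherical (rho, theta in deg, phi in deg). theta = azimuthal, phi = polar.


rho = sqrt(20^2 + 7^2 + (-2)^2) = 21.2838
theta = atan2(7, 20) = 19.29 deg
phi = acos(-2/21.2838) = 95.3919 deg

rho = 21.2838, theta = 19.29 deg, phi = 95.3919 deg


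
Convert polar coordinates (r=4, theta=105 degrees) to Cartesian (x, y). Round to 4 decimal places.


x = 4 * cos(105) = -1.0353
y = 4 * sin(105) = 3.8637

(-1.0353, 3.8637)


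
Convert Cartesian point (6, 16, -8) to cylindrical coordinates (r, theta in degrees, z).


r = sqrt(6^2 + 16^2) = 17.088
theta = atan2(16, 6) = 69.444 deg
z = -8

r = 17.088, theta = 69.444 deg, z = -8


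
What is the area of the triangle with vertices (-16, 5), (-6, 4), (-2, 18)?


Area = |x1(y2-y3) + x2(y3-y1) + x3(y1-y2)| / 2
= |-16*(4-18) + -6*(18-5) + -2*(5-4)| / 2
= 72

72


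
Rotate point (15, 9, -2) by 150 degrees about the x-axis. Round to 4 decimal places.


x' = 15
y' = 9*cos(150) - -2*sin(150) = -6.7942
z' = 9*sin(150) + -2*cos(150) = 6.2321

(15, -6.7942, 6.2321)


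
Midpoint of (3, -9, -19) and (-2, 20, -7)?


Midpoint = ((3+-2)/2, (-9+20)/2, (-19+-7)/2) = (0.5, 5.5, -13)

(0.5, 5.5, -13)


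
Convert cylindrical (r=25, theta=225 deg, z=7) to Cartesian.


x = 25 * cos(225) = -17.6777
y = 25 * sin(225) = -17.6777
z = 7

(-17.6777, -17.6777, 7)


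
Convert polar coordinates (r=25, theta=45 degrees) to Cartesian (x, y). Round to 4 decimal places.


x = 25 * cos(45) = 17.6777
y = 25 * sin(45) = 17.6777

(17.6777, 17.6777)


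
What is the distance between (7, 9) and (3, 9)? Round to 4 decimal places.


d = sqrt((3-7)^2 + (9-9)^2) = 4

4


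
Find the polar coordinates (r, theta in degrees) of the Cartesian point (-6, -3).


r = sqrt((-6)^2 + (-3)^2) = 6.7082
theta = atan2(-3, -6) = 206.5651 degrees

r = 6.7082, theta = 206.5651 degrees


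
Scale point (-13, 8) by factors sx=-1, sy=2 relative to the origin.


Scaling: (x*sx, y*sy) = (-13*-1, 8*2) = (13, 16)

(13, 16)


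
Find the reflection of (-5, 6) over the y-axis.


Reflection across y-axis: (x, y) -> (-x, y)
(-5, 6) -> (5, 6)

(5, 6)


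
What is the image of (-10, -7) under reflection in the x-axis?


Reflection across x-axis: (x, y) -> (x, -y)
(-10, -7) -> (-10, 7)

(-10, 7)


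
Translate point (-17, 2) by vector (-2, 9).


Translation: (x+dx, y+dy) = (-17+-2, 2+9) = (-19, 11)

(-19, 11)


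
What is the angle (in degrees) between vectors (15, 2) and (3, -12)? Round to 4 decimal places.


dot = 15*3 + 2*-12 = 21
|u| = 15.1327, |v| = 12.3693
cos(angle) = 0.1122
angle = 83.5584 degrees

83.5584 degrees


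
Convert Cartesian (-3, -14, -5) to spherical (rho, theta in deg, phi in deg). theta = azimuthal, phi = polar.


rho = sqrt((-3)^2 + (-14)^2 + (-5)^2) = 15.1658
theta = atan2(-14, -3) = 257.9052 deg
phi = acos(-5/15.1658) = 109.25 deg

rho = 15.1658, theta = 257.9052 deg, phi = 109.25 deg


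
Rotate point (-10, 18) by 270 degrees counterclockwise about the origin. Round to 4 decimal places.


x' = -10*cos(270) - 18*sin(270) = 18
y' = -10*sin(270) + 18*cos(270) = 10

(18, 10)


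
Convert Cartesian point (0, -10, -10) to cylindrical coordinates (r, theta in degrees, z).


r = sqrt(0^2 + (-10)^2) = 10
theta = atan2(-10, 0) = 270 deg
z = -10

r = 10, theta = 270 deg, z = -10


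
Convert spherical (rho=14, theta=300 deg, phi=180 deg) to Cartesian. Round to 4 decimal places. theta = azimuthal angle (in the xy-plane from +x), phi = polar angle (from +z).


x = 14 * sin(180) * cos(300) = 0
y = 14 * sin(180) * sin(300) = 0
z = 14 * cos(180) = -14

(0, 0, -14)


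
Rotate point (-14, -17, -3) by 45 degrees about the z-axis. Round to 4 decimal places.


x' = -14*cos(45) - -17*sin(45) = 2.1213
y' = -14*sin(45) + -17*cos(45) = -21.9203
z' = -3

(2.1213, -21.9203, -3)


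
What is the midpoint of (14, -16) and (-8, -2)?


Midpoint = ((14+-8)/2, (-16+-2)/2) = (3, -9)

(3, -9)


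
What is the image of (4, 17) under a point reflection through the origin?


Reflection through origin: (x, y) -> (-x, -y)
(4, 17) -> (-4, -17)

(-4, -17)


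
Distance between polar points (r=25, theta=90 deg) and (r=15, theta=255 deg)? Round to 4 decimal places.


d = sqrt(r1^2 + r2^2 - 2*r1*r2*cos(t2-t1))
d = sqrt(25^2 + 15^2 - 2*25*15*cos(255-90)) = 39.6793

39.6793


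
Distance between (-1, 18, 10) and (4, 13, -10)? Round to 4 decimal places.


d = sqrt((4--1)^2 + (13-18)^2 + (-10-10)^2) = 21.2132

21.2132


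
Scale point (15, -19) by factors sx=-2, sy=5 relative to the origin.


Scaling: (x*sx, y*sy) = (15*-2, -19*5) = (-30, -95)

(-30, -95)


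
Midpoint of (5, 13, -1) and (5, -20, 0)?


Midpoint = ((5+5)/2, (13+-20)/2, (-1+0)/2) = (5, -3.5, -0.5)

(5, -3.5, -0.5)


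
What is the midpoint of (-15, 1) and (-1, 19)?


Midpoint = ((-15+-1)/2, (1+19)/2) = (-8, 10)

(-8, 10)


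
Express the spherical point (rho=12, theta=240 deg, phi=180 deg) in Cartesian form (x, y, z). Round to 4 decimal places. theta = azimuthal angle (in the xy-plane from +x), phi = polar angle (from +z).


x = 12 * sin(180) * cos(240) = 0
y = 12 * sin(180) * sin(240) = 0
z = 12 * cos(180) = -12

(0, 0, -12)


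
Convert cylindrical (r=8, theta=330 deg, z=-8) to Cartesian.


x = 8 * cos(330) = 6.9282
y = 8 * sin(330) = -4
z = -8

(6.9282, -4, -8)


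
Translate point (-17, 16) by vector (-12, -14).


Translation: (x+dx, y+dy) = (-17+-12, 16+-14) = (-29, 2)

(-29, 2)


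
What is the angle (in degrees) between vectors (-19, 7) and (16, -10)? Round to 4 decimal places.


dot = -19*16 + 7*-10 = -374
|u| = 20.2485, |v| = 18.868
cos(angle) = -0.9789
angle = 168.2195 degrees

168.2195 degrees


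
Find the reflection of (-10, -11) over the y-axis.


Reflection across y-axis: (x, y) -> (-x, y)
(-10, -11) -> (10, -11)

(10, -11)


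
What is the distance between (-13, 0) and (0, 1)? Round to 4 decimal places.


d = sqrt((0--13)^2 + (1-0)^2) = 13.0384

13.0384


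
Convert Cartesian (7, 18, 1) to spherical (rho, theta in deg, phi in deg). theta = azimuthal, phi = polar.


rho = sqrt(7^2 + 18^2 + 1^2) = 19.3391
theta = atan2(18, 7) = 68.7495 deg
phi = acos(1/19.3391) = 87.036 deg

rho = 19.3391, theta = 68.7495 deg, phi = 87.036 deg


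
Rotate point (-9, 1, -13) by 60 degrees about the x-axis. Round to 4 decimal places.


x' = -9
y' = 1*cos(60) - -13*sin(60) = 11.7583
z' = 1*sin(60) + -13*cos(60) = -5.634

(-9, 11.7583, -5.634)


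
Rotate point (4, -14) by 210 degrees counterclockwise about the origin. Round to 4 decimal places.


x' = 4*cos(210) - -14*sin(210) = -10.4641
y' = 4*sin(210) + -14*cos(210) = 10.1244

(-10.4641, 10.1244)


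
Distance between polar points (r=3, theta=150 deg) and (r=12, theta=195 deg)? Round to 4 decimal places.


d = sqrt(r1^2 + r2^2 - 2*r1*r2*cos(t2-t1))
d = sqrt(3^2 + 12^2 - 2*3*12*cos(195-150)) = 10.1039

10.1039


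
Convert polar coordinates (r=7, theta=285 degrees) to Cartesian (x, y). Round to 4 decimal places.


x = 7 * cos(285) = 1.8117
y = 7 * sin(285) = -6.7615

(1.8117, -6.7615)


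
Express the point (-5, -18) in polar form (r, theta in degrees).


r = sqrt((-5)^2 + (-18)^2) = 18.6815
theta = atan2(-18, -5) = 254.4759 degrees

r = 18.6815, theta = 254.4759 degrees


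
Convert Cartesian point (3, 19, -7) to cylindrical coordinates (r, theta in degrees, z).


r = sqrt(3^2 + 19^2) = 19.2354
theta = atan2(19, 3) = 81.0274 deg
z = -7

r = 19.2354, theta = 81.0274 deg, z = -7


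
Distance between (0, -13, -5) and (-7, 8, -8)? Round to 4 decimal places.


d = sqrt((-7-0)^2 + (8--13)^2 + (-8--5)^2) = 22.3383

22.3383


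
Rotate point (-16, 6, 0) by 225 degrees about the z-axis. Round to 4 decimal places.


x' = -16*cos(225) - 6*sin(225) = 15.5563
y' = -16*sin(225) + 6*cos(225) = 7.0711
z' = 0

(15.5563, 7.0711, 0)


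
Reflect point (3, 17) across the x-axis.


Reflection across x-axis: (x, y) -> (x, -y)
(3, 17) -> (3, -17)

(3, -17)


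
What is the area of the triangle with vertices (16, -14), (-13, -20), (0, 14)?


Area = |x1(y2-y3) + x2(y3-y1) + x3(y1-y2)| / 2
= |16*(-20-14) + -13*(14--14) + 0*(-14--20)| / 2
= 454

454


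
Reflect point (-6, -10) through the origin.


Reflection through origin: (x, y) -> (-x, -y)
(-6, -10) -> (6, 10)

(6, 10)


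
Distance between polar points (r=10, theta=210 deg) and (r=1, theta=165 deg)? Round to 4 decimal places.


d = sqrt(r1^2 + r2^2 - 2*r1*r2*cos(t2-t1))
d = sqrt(10^2 + 1^2 - 2*10*1*cos(165-210)) = 9.3198

9.3198


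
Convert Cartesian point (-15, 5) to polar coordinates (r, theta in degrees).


r = sqrt((-15)^2 + 5^2) = 15.8114
theta = atan2(5, -15) = 161.5651 degrees

r = 15.8114, theta = 161.5651 degrees


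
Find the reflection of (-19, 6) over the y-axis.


Reflection across y-axis: (x, y) -> (-x, y)
(-19, 6) -> (19, 6)

(19, 6)


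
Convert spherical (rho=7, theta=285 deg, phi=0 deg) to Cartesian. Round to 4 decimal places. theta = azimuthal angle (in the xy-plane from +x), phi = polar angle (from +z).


x = 7 * sin(0) * cos(285) = 0
y = 7 * sin(0) * sin(285) = 0
z = 7 * cos(0) = 7

(0, 0, 7)


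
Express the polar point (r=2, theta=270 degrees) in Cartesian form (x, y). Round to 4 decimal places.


x = 2 * cos(270) = 0
y = 2 * sin(270) = -2

(0, -2)


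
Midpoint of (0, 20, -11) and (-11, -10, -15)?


Midpoint = ((0+-11)/2, (20+-10)/2, (-11+-15)/2) = (-5.5, 5, -13)

(-5.5, 5, -13)


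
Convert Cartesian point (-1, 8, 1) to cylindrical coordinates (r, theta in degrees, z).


r = sqrt((-1)^2 + 8^2) = 8.0623
theta = atan2(8, -1) = 97.125 deg
z = 1

r = 8.0623, theta = 97.125 deg, z = 1


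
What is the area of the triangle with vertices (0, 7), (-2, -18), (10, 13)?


Area = |x1(y2-y3) + x2(y3-y1) + x3(y1-y2)| / 2
= |0*(-18-13) + -2*(13-7) + 10*(7--18)| / 2
= 119

119


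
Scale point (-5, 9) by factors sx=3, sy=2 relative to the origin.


Scaling: (x*sx, y*sy) = (-5*3, 9*2) = (-15, 18)

(-15, 18)


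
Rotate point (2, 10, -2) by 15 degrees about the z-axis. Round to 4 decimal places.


x' = 2*cos(15) - 10*sin(15) = -0.6563
y' = 2*sin(15) + 10*cos(15) = 10.1769
z' = -2

(-0.6563, 10.1769, -2)


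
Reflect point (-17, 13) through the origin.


Reflection through origin: (x, y) -> (-x, -y)
(-17, 13) -> (17, -13)

(17, -13)


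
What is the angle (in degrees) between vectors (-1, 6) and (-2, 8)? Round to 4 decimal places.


dot = -1*-2 + 6*8 = 50
|u| = 6.0828, |v| = 8.2462
cos(angle) = 0.9968
angle = 4.5739 degrees

4.5739 degrees


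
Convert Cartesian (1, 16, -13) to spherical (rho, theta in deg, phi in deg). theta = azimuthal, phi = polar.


rho = sqrt(1^2 + 16^2 + (-13)^2) = 20.6398
theta = atan2(16, 1) = 86.4237 deg
phi = acos(-13/20.6398) = 129.0392 deg

rho = 20.6398, theta = 86.4237 deg, phi = 129.0392 deg


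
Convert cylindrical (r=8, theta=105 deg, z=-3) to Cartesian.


x = 8 * cos(105) = -2.0706
y = 8 * sin(105) = 7.7274
z = -3

(-2.0706, 7.7274, -3)


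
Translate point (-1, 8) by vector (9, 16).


Translation: (x+dx, y+dy) = (-1+9, 8+16) = (8, 24)

(8, 24)


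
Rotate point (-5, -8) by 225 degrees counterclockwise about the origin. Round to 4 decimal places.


x' = -5*cos(225) - -8*sin(225) = -2.1213
y' = -5*sin(225) + -8*cos(225) = 9.1924

(-2.1213, 9.1924)


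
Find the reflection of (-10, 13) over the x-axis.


Reflection across x-axis: (x, y) -> (x, -y)
(-10, 13) -> (-10, -13)

(-10, -13)


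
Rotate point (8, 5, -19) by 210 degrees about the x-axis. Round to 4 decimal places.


x' = 8
y' = 5*cos(210) - -19*sin(210) = -13.8301
z' = 5*sin(210) + -19*cos(210) = 13.9545

(8, -13.8301, 13.9545)


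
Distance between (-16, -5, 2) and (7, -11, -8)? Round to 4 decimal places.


d = sqrt((7--16)^2 + (-11--5)^2 + (-8-2)^2) = 25.7876

25.7876


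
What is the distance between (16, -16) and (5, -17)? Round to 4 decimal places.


d = sqrt((5-16)^2 + (-17--16)^2) = 11.0454

11.0454


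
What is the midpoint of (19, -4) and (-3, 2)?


Midpoint = ((19+-3)/2, (-4+2)/2) = (8, -1)

(8, -1)


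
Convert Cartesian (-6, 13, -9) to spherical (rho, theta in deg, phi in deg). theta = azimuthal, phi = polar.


rho = sqrt((-6)^2 + 13^2 + (-9)^2) = 16.9115
theta = atan2(13, -6) = 114.7751 deg
phi = acos(-9/16.9115) = 122.1529 deg

rho = 16.9115, theta = 114.7751 deg, phi = 122.1529 deg


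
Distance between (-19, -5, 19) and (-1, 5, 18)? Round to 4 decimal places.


d = sqrt((-1--19)^2 + (5--5)^2 + (18-19)^2) = 20.6155

20.6155


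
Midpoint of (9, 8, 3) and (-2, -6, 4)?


Midpoint = ((9+-2)/2, (8+-6)/2, (3+4)/2) = (3.5, 1, 3.5)

(3.5, 1, 3.5)


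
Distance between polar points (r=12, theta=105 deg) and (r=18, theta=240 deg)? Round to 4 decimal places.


d = sqrt(r1^2 + r2^2 - 2*r1*r2*cos(t2-t1))
d = sqrt(12^2 + 18^2 - 2*12*18*cos(240-105)) = 27.8113

27.8113


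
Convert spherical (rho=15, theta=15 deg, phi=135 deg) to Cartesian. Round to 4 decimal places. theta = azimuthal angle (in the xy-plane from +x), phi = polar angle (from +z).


x = 15 * sin(135) * cos(15) = 10.2452
y = 15 * sin(135) * sin(15) = 2.7452
z = 15 * cos(135) = -10.6066

(10.2452, 2.7452, -10.6066)


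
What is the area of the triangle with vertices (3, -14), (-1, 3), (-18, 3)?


Area = |x1(y2-y3) + x2(y3-y1) + x3(y1-y2)| / 2
= |3*(3-3) + -1*(3--14) + -18*(-14-3)| / 2
= 144.5

144.5


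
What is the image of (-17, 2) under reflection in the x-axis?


Reflection across x-axis: (x, y) -> (x, -y)
(-17, 2) -> (-17, -2)

(-17, -2)


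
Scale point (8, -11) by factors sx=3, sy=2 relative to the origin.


Scaling: (x*sx, y*sy) = (8*3, -11*2) = (24, -22)

(24, -22)


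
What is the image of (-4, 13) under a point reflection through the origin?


Reflection through origin: (x, y) -> (-x, -y)
(-4, 13) -> (4, -13)

(4, -13)


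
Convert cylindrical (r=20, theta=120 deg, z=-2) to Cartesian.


x = 20 * cos(120) = -10
y = 20 * sin(120) = 17.3205
z = -2

(-10, 17.3205, -2)


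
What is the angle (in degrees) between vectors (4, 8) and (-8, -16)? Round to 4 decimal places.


dot = 4*-8 + 8*-16 = -160
|u| = 8.9443, |v| = 17.8885
cos(angle) = -1
angle = 180 degrees

180 degrees


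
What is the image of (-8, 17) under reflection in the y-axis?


Reflection across y-axis: (x, y) -> (-x, y)
(-8, 17) -> (8, 17)

(8, 17)


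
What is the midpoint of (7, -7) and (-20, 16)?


Midpoint = ((7+-20)/2, (-7+16)/2) = (-6.5, 4.5)

(-6.5, 4.5)


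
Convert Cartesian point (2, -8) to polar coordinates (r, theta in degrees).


r = sqrt(2^2 + (-8)^2) = 8.2462
theta = atan2(-8, 2) = 284.0362 degrees

r = 8.2462, theta = 284.0362 degrees


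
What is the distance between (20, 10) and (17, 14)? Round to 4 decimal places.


d = sqrt((17-20)^2 + (14-10)^2) = 5

5


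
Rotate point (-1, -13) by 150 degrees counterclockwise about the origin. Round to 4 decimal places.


x' = -1*cos(150) - -13*sin(150) = 7.366
y' = -1*sin(150) + -13*cos(150) = 10.7583

(7.366, 10.7583)


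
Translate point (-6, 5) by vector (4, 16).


Translation: (x+dx, y+dy) = (-6+4, 5+16) = (-2, 21)

(-2, 21)


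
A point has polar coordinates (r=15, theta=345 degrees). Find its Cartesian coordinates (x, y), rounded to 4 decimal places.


x = 15 * cos(345) = 14.4889
y = 15 * sin(345) = -3.8823

(14.4889, -3.8823)


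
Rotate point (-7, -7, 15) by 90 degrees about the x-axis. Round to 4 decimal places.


x' = -7
y' = -7*cos(90) - 15*sin(90) = -15
z' = -7*sin(90) + 15*cos(90) = -7

(-7, -15, -7)


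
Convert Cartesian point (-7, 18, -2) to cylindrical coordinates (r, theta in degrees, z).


r = sqrt((-7)^2 + 18^2) = 19.3132
theta = atan2(18, -7) = 111.2505 deg
z = -2

r = 19.3132, theta = 111.2505 deg, z = -2


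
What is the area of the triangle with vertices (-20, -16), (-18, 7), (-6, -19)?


Area = |x1(y2-y3) + x2(y3-y1) + x3(y1-y2)| / 2
= |-20*(7--19) + -18*(-19--16) + -6*(-16-7)| / 2
= 164

164


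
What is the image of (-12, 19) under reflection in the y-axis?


Reflection across y-axis: (x, y) -> (-x, y)
(-12, 19) -> (12, 19)

(12, 19)


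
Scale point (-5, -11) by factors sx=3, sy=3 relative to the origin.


Scaling: (x*sx, y*sy) = (-5*3, -11*3) = (-15, -33)

(-15, -33)


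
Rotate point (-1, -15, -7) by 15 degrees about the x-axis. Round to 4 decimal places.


x' = -1
y' = -15*cos(15) - -7*sin(15) = -12.6772
z' = -15*sin(15) + -7*cos(15) = -10.6438

(-1, -12.6772, -10.6438)


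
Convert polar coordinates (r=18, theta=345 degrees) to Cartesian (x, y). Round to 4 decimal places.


x = 18 * cos(345) = 17.3867
y = 18 * sin(345) = -4.6587

(17.3867, -4.6587)


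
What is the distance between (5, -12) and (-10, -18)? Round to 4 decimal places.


d = sqrt((-10-5)^2 + (-18--12)^2) = 16.1555

16.1555


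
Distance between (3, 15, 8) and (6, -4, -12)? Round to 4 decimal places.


d = sqrt((6-3)^2 + (-4-15)^2 + (-12-8)^2) = 27.7489

27.7489


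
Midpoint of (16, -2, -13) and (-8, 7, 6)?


Midpoint = ((16+-8)/2, (-2+7)/2, (-13+6)/2) = (4, 2.5, -3.5)

(4, 2.5, -3.5)


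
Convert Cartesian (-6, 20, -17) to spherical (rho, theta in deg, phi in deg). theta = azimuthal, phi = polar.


rho = sqrt((-6)^2 + 20^2 + (-17)^2) = 26.9258
theta = atan2(20, -6) = 106.6992 deg
phi = acos(-17/26.9258) = 129.1508 deg

rho = 26.9258, theta = 106.6992 deg, phi = 129.1508 deg


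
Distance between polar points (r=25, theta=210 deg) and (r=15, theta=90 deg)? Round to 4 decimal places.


d = sqrt(r1^2 + r2^2 - 2*r1*r2*cos(t2-t1))
d = sqrt(25^2 + 15^2 - 2*25*15*cos(90-210)) = 35

35


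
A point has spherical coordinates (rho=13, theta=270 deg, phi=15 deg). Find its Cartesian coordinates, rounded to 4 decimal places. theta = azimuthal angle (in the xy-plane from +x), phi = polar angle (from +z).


x = 13 * sin(15) * cos(270) = 0
y = 13 * sin(15) * sin(270) = -3.3646
z = 13 * cos(15) = 12.557

(0, -3.3646, 12.557)


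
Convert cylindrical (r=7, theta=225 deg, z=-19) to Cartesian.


x = 7 * cos(225) = -4.9497
y = 7 * sin(225) = -4.9497
z = -19

(-4.9497, -4.9497, -19)


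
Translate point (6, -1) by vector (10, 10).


Translation: (x+dx, y+dy) = (6+10, -1+10) = (16, 9)

(16, 9)


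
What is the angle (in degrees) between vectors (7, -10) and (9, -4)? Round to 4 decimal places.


dot = 7*9 + -10*-4 = 103
|u| = 12.2066, |v| = 9.8489
cos(angle) = 0.8568
angle = 31.0455 degrees

31.0455 degrees


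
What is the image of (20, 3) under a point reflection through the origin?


Reflection through origin: (x, y) -> (-x, -y)
(20, 3) -> (-20, -3)

(-20, -3)


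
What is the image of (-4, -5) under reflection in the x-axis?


Reflection across x-axis: (x, y) -> (x, -y)
(-4, -5) -> (-4, 5)

(-4, 5)


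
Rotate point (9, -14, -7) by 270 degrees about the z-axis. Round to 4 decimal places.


x' = 9*cos(270) - -14*sin(270) = -14
y' = 9*sin(270) + -14*cos(270) = -9
z' = -7

(-14, -9, -7)


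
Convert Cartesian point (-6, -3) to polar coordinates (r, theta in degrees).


r = sqrt((-6)^2 + (-3)^2) = 6.7082
theta = atan2(-3, -6) = 206.5651 degrees

r = 6.7082, theta = 206.5651 degrees


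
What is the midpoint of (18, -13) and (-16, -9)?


Midpoint = ((18+-16)/2, (-13+-9)/2) = (1, -11)

(1, -11)


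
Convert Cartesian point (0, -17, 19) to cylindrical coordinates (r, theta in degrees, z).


r = sqrt(0^2 + (-17)^2) = 17
theta = atan2(-17, 0) = 270 deg
z = 19

r = 17, theta = 270 deg, z = 19


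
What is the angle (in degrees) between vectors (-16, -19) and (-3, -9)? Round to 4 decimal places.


dot = -16*-3 + -19*-9 = 219
|u| = 24.8395, |v| = 9.4868
cos(angle) = 0.9294
angle = 21.666 degrees

21.666 degrees


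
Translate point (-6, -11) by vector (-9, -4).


Translation: (x+dx, y+dy) = (-6+-9, -11+-4) = (-15, -15)

(-15, -15)


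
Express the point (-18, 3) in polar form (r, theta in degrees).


r = sqrt((-18)^2 + 3^2) = 18.2483
theta = atan2(3, -18) = 170.5377 degrees

r = 18.2483, theta = 170.5377 degrees


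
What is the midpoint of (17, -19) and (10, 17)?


Midpoint = ((17+10)/2, (-19+17)/2) = (13.5, -1)

(13.5, -1)


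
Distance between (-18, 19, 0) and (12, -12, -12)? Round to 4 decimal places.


d = sqrt((12--18)^2 + (-12-19)^2 + (-12-0)^2) = 44.7772

44.7772


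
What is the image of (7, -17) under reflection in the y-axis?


Reflection across y-axis: (x, y) -> (-x, y)
(7, -17) -> (-7, -17)

(-7, -17)


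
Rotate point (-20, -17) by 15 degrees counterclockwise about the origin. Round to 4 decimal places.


x' = -20*cos(15) - -17*sin(15) = -14.9186
y' = -20*sin(15) + -17*cos(15) = -21.5971

(-14.9186, -21.5971)


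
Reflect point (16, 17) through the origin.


Reflection through origin: (x, y) -> (-x, -y)
(16, 17) -> (-16, -17)

(-16, -17)


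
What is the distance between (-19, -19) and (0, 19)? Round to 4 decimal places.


d = sqrt((0--19)^2 + (19--19)^2) = 42.4853

42.4853


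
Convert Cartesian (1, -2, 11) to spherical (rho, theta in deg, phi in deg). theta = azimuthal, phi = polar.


rho = sqrt(1^2 + (-2)^2 + 11^2) = 11.225
theta = atan2(-2, 1) = 296.5651 deg
phi = acos(11/11.225) = 11.4905 deg

rho = 11.225, theta = 296.5651 deg, phi = 11.4905 deg


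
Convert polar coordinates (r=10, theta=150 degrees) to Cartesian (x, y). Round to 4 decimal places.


x = 10 * cos(150) = -8.6603
y = 10 * sin(150) = 5

(-8.6603, 5)


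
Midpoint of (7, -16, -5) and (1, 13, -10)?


Midpoint = ((7+1)/2, (-16+13)/2, (-5+-10)/2) = (4, -1.5, -7.5)

(4, -1.5, -7.5)


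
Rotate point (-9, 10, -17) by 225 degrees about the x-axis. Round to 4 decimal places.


x' = -9
y' = 10*cos(225) - -17*sin(225) = -19.0919
z' = 10*sin(225) + -17*cos(225) = 4.9497

(-9, -19.0919, 4.9497)


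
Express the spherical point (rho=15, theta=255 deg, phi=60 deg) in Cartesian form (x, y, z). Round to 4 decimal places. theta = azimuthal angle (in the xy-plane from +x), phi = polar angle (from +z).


x = 15 * sin(60) * cos(255) = -3.3622
y = 15 * sin(60) * sin(255) = -12.5477
z = 15 * cos(60) = 7.5

(-3.3622, -12.5477, 7.5)


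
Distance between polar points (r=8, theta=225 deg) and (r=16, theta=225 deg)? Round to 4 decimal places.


d = sqrt(r1^2 + r2^2 - 2*r1*r2*cos(t2-t1))
d = sqrt(8^2 + 16^2 - 2*8*16*cos(225-225)) = 8

8


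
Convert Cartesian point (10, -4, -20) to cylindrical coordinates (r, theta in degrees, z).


r = sqrt(10^2 + (-4)^2) = 10.7703
theta = atan2(-4, 10) = 338.1986 deg
z = -20

r = 10.7703, theta = 338.1986 deg, z = -20


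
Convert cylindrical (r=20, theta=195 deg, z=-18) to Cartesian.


x = 20 * cos(195) = -19.3185
y = 20 * sin(195) = -5.1764
z = -18

(-19.3185, -5.1764, -18)


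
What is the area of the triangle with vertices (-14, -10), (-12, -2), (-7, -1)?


Area = |x1(y2-y3) + x2(y3-y1) + x3(y1-y2)| / 2
= |-14*(-2--1) + -12*(-1--10) + -7*(-10--2)| / 2
= 19

19


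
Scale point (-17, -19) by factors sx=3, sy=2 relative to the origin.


Scaling: (x*sx, y*sy) = (-17*3, -19*2) = (-51, -38)

(-51, -38)


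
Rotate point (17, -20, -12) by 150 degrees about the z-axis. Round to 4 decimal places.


x' = 17*cos(150) - -20*sin(150) = -4.7224
y' = 17*sin(150) + -20*cos(150) = 25.8205
z' = -12

(-4.7224, 25.8205, -12)


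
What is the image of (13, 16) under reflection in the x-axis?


Reflection across x-axis: (x, y) -> (x, -y)
(13, 16) -> (13, -16)

(13, -16)


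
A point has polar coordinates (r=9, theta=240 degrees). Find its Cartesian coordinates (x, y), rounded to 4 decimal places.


x = 9 * cos(240) = -4.5
y = 9 * sin(240) = -7.7942

(-4.5, -7.7942)


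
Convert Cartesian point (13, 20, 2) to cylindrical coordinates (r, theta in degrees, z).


r = sqrt(13^2 + 20^2) = 23.8537
theta = atan2(20, 13) = 56.9761 deg
z = 2

r = 23.8537, theta = 56.9761 deg, z = 2


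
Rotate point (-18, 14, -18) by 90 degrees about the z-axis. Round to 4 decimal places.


x' = -18*cos(90) - 14*sin(90) = -14
y' = -18*sin(90) + 14*cos(90) = -18
z' = -18

(-14, -18, -18)


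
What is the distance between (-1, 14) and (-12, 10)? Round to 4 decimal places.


d = sqrt((-12--1)^2 + (10-14)^2) = 11.7047

11.7047


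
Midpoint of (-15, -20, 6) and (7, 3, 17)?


Midpoint = ((-15+7)/2, (-20+3)/2, (6+17)/2) = (-4, -8.5, 11.5)

(-4, -8.5, 11.5)


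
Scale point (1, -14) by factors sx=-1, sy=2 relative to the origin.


Scaling: (x*sx, y*sy) = (1*-1, -14*2) = (-1, -28)

(-1, -28)


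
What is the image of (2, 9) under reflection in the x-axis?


Reflection across x-axis: (x, y) -> (x, -y)
(2, 9) -> (2, -9)

(2, -9)


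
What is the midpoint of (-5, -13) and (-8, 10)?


Midpoint = ((-5+-8)/2, (-13+10)/2) = (-6.5, -1.5)

(-6.5, -1.5)


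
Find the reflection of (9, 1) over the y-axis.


Reflection across y-axis: (x, y) -> (-x, y)
(9, 1) -> (-9, 1)

(-9, 1)


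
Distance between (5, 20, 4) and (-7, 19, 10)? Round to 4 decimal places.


d = sqrt((-7-5)^2 + (19-20)^2 + (10-4)^2) = 13.4536

13.4536


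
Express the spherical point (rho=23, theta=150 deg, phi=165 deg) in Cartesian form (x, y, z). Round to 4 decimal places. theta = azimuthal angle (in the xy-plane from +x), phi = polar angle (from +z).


x = 23 * sin(165) * cos(150) = -5.1553
y = 23 * sin(165) * sin(150) = 2.9764
z = 23 * cos(165) = -22.2163

(-5.1553, 2.9764, -22.2163)


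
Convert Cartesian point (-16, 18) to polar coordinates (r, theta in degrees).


r = sqrt((-16)^2 + 18^2) = 24.0832
theta = atan2(18, -16) = 131.6335 degrees

r = 24.0832, theta = 131.6335 degrees


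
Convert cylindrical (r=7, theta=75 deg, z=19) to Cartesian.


x = 7 * cos(75) = 1.8117
y = 7 * sin(75) = 6.7615
z = 19

(1.8117, 6.7615, 19)


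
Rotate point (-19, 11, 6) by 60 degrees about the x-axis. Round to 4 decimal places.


x' = -19
y' = 11*cos(60) - 6*sin(60) = 0.3038
z' = 11*sin(60) + 6*cos(60) = 12.5263

(-19, 0.3038, 12.5263)


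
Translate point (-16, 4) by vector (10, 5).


Translation: (x+dx, y+dy) = (-16+10, 4+5) = (-6, 9)

(-6, 9)


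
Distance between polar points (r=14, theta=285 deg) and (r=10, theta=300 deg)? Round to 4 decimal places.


d = sqrt(r1^2 + r2^2 - 2*r1*r2*cos(t2-t1))
d = sqrt(14^2 + 10^2 - 2*14*10*cos(300-285)) = 5.0538

5.0538


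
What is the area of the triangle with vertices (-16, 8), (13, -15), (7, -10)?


Area = |x1(y2-y3) + x2(y3-y1) + x3(y1-y2)| / 2
= |-16*(-15--10) + 13*(-10-8) + 7*(8--15)| / 2
= 3.5

3.5


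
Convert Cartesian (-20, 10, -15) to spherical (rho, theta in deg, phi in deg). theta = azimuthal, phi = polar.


rho = sqrt((-20)^2 + 10^2 + (-15)^2) = 26.9258
theta = atan2(10, -20) = 153.4349 deg
phi = acos(-15/26.9258) = 123.8545 deg

rho = 26.9258, theta = 153.4349 deg, phi = 123.8545 deg


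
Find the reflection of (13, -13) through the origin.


Reflection through origin: (x, y) -> (-x, -y)
(13, -13) -> (-13, 13)

(-13, 13)


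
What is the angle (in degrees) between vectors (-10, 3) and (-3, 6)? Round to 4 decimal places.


dot = -10*-3 + 3*6 = 48
|u| = 10.4403, |v| = 6.7082
cos(angle) = 0.6854
angle = 46.7357 degrees

46.7357 degrees


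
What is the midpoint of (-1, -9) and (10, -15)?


Midpoint = ((-1+10)/2, (-9+-15)/2) = (4.5, -12)

(4.5, -12)


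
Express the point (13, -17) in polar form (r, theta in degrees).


r = sqrt(13^2 + (-17)^2) = 21.4009
theta = atan2(-17, 13) = 307.4054 degrees

r = 21.4009, theta = 307.4054 degrees


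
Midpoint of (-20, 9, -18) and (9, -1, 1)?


Midpoint = ((-20+9)/2, (9+-1)/2, (-18+1)/2) = (-5.5, 4, -8.5)

(-5.5, 4, -8.5)


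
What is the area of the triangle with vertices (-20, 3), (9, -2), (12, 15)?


Area = |x1(y2-y3) + x2(y3-y1) + x3(y1-y2)| / 2
= |-20*(-2-15) + 9*(15-3) + 12*(3--2)| / 2
= 254

254


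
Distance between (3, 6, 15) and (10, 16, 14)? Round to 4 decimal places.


d = sqrt((10-3)^2 + (16-6)^2 + (14-15)^2) = 12.2474

12.2474


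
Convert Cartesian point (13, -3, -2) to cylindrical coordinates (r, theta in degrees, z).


r = sqrt(13^2 + (-3)^2) = 13.3417
theta = atan2(-3, 13) = 347.0054 deg
z = -2

r = 13.3417, theta = 347.0054 deg, z = -2


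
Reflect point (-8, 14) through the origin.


Reflection through origin: (x, y) -> (-x, -y)
(-8, 14) -> (8, -14)

(8, -14)


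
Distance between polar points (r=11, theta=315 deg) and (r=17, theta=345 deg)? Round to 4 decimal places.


d = sqrt(r1^2 + r2^2 - 2*r1*r2*cos(t2-t1))
d = sqrt(11^2 + 17^2 - 2*11*17*cos(345-315)) = 9.2794

9.2794


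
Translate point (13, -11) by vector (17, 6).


Translation: (x+dx, y+dy) = (13+17, -11+6) = (30, -5)

(30, -5)


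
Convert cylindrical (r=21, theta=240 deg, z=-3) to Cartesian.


x = 21 * cos(240) = -10.5
y = 21 * sin(240) = -18.1865
z = -3

(-10.5, -18.1865, -3)


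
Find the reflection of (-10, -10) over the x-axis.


Reflection across x-axis: (x, y) -> (x, -y)
(-10, -10) -> (-10, 10)

(-10, 10)


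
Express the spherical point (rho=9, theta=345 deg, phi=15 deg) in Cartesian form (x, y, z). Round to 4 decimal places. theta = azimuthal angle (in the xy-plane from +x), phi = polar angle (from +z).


x = 9 * sin(15) * cos(345) = 2.25
y = 9 * sin(15) * sin(345) = -0.6029
z = 9 * cos(15) = 8.6933

(2.25, -0.6029, 8.6933)


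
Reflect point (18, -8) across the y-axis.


Reflection across y-axis: (x, y) -> (-x, y)
(18, -8) -> (-18, -8)

(-18, -8)


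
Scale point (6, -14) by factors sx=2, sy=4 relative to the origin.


Scaling: (x*sx, y*sy) = (6*2, -14*4) = (12, -56)

(12, -56)


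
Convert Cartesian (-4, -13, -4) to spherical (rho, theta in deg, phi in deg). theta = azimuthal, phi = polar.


rho = sqrt((-4)^2 + (-13)^2 + (-4)^2) = 14.1774
theta = atan2(-13, -4) = 252.8973 deg
phi = acos(-4/14.1774) = 106.3879 deg

rho = 14.1774, theta = 252.8973 deg, phi = 106.3879 deg
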